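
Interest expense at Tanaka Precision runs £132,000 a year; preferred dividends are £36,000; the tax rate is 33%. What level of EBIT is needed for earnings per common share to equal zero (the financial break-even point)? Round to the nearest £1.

Preferred dividends are paid after tax, so their pre-tax equivalent is £36,000 ÷ (1 − 0.33) = £53,731.34.
EPS = 0 when EBIT covers interest plus the pre-tax preferred burden: £132,000 + £53,731.34 = £185,731.34.

£185,731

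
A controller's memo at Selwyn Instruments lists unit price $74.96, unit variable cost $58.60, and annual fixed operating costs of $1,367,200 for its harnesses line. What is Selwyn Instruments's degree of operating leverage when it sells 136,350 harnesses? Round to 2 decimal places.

2.58

Contribution at this volume is 136,350 × $16.36 = $2,230,686.00.
EBIT = $2,230,686.00 − $1,367,200 = $863,486.00.
DOL = contribution ÷ EBIT = $2,230,686.00 ÷ $863,486.00 = 2.5833.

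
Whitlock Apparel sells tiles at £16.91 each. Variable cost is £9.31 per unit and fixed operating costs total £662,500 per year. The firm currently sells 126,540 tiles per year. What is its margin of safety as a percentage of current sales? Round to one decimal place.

Each unit contributes £16.91 − £9.31 = £7.60. Break-even units = £662,500 ÷ £7.60 = 87,171.05; break-even revenue = 87,171.05 × £16.91 = £1,474,062.50.
Current sales = 126,540 × £16.91 = £2,139,791.40.
Margin of safety = (£2,139,791.40 − £1,474,062.50) ÷ £2,139,791.40 = 31.1%.

31.1%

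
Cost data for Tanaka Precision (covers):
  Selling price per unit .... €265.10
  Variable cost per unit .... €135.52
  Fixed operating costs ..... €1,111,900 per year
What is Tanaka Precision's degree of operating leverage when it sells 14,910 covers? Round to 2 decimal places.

At 14,910 units, contribution = 14,910 × €129.58 = €1,932,037.80.
EBIT = €1,932,037.80 − €1,111,900 = €820,137.80.
So DOL = total CM / EBIT = €1,932,037.80 / €820,137.80 = 2.3557.

2.36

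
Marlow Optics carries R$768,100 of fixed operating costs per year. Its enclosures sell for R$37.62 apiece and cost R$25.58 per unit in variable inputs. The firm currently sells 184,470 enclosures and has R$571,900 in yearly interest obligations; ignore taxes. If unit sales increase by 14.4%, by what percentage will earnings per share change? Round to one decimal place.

Total contribution margin = 184,470 × R$12.04 = R$2,221,018.80.
Subtracting fixed costs: EBIT = R$2,221,018.80 − R$768,100 = R$1,452,918.80.
After interest of R$571,900.00, pre-tax earnings = R$881,018.80.
DCL = total CM / (EBIT − I) = R$2,221,018.80 / R$881,018.80 = 2.5210.
EPS therefore changes by 2.5210 × (+14.4%) = +36.3%.

+36.3%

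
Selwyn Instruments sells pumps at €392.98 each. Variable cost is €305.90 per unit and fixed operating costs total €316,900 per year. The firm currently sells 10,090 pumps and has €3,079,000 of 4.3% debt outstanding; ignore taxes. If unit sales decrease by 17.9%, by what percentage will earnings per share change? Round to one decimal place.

Contribution at this volume is 10,090 × €87.08 = €878,637.20.
Subtracting fixed costs: EBIT = €878,637.20 − €316,900 = €561,737.20.
After interest of €132,397.00, pre-tax earnings = €429,340.20.
Degree of combined leverage = contribution ÷ (EBIT − I) = €878,637.20 ÷ €429,340.20 = 2.0465.
EPS therefore changes by 2.0465 × (-17.9%) = -36.6%.

-36.6%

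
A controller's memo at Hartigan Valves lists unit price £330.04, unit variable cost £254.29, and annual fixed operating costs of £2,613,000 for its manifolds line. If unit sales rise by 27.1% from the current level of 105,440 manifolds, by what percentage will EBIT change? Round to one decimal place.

+40.3%

Contribution at this volume is 105,440 × £75.75 = £7,987,080.00.
EBIT = £7,987,080.00 − £2,613,000 = £5,374,080.00.
So DOL = total CM / EBIT = £7,987,080.00 / £5,374,080.00 = 1.4862.
Operating income changes by 1.4862 × +27.1% = +40.3%.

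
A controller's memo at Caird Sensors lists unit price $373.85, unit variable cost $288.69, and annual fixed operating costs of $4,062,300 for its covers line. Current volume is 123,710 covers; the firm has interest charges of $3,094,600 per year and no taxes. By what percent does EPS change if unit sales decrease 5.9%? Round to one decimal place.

-18.4%

At 123,710 units, contribution = 123,710 × $85.16 = $10,535,143.60.
EBIT = $10,535,143.60 − $4,062,300 = $6,472,843.60.
After interest of $3,094,600.00, pre-tax earnings = $3,378,243.60.
DCL = total CM / (EBIT − I) = $10,535,143.60 / $3,378,243.60 = 3.1185.
EPS therefore changes by 3.1185 × (-5.9%) = -18.4%.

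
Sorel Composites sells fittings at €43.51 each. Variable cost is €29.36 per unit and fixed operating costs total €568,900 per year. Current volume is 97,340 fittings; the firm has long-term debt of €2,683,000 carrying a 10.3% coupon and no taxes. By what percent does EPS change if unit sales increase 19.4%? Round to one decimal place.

Contribution at this volume is 97,340 × €14.15 = €1,377,361.00.
Operating income = contribution − fixed costs = €1,377,361.00 − €568,900 = €808,461.00.
Interest = €276,349.00, so EBIT − I = €532,112.00.
DCL = total CM / (EBIT − I) = €1,377,361.00 / €532,112.00 = 2.5885.
EPS therefore changes by 2.5885 × (+19.4%) = +50.2%.

+50.2%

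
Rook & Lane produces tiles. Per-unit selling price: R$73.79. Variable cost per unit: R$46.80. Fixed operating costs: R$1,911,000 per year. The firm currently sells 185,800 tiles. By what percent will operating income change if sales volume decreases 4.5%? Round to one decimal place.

Total contribution margin = 185,800 × R$26.99 = R$5,014,742.00.
Subtracting fixed costs: EBIT = R$5,014,742.00 − R$1,911,000 = R$3,103,742.00.
Degree of operating leverage = R$5,014,742.00 / R$3,103,742.00 = 1.6157.
So EBIT moves 1.6157 × (-4.5%) = -7.3%.

-7.3%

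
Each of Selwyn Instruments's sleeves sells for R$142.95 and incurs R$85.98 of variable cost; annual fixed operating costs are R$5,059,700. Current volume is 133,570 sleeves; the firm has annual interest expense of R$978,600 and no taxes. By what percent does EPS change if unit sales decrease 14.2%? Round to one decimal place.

-68.8%

At 133,570 units, contribution = 133,570 × R$56.97 = R$7,609,482.90.
EBIT = R$7,609,482.90 − R$5,059,700 = R$2,549,782.90.
After interest of R$978,600.00, pre-tax earnings = R$1,571,182.90.
Degree of combined leverage = contribution ÷ (EBIT − I) = R$7,609,482.90 ÷ R$1,571,182.90 = 4.8432.
%ΔEPS = DCL × %ΔSales = 4.8432 × -14.2% = -68.8%.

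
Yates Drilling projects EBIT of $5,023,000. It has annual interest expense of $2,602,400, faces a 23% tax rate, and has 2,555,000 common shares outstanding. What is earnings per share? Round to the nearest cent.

$0.73

Pre-tax income = $5,023,000 − $2,602,400.00 = $2,420,600.00.
Net income = $2,420,600.00 × (1 − 0.23) = $1,863,862.00.
Per share: $1,863,862.00 / 2,555,000 shares = $0.73.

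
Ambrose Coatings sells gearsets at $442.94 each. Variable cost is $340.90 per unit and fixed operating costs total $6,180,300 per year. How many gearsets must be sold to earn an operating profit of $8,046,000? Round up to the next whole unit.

Contribution margin per unit = $442.94 − $340.90 = $102.04.
Required volume = (fixed costs + target profit) ÷ CM = ($6,180,300 + $8,046,000) ÷ $102.04 = 139,418.86, so 139,419 gearsets.

139,419 gearsets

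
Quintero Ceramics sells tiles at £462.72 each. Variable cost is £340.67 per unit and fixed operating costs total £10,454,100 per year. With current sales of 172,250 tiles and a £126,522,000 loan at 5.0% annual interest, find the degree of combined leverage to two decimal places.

4.95

Total contribution margin = 172,250 × £122.05 = £21,023,112.50.
Operating income = contribution − fixed costs = £21,023,112.50 − £10,454,100 = £10,569,012.50. Interest = £6,326,100.00.
DOL = £21,023,112.50 ÷ £10,569,012.50 = 1.9891; DFL = £10,569,012.50 ÷ £4,242,912.50 = 2.4910.
DCL = DOL × DFL = 1.9891 × 2.4910 = 4.9548.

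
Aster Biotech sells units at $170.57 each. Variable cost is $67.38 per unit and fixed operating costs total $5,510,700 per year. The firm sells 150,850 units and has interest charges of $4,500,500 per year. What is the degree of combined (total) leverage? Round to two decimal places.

At 150,850 units, contribution = 150,850 × $103.19 = $15,566,211.50.
Operating income = contribution − fixed costs = $15,566,211.50 − $5,510,700 = $10,055,511.50. Interest = $4,500,500.00, so EBIT − I = $5,555,011.50.
DCL = contribution ÷ (EBIT − I) = $15,566,211.50 ÷ $5,555,011.50 = 2.8022.

2.80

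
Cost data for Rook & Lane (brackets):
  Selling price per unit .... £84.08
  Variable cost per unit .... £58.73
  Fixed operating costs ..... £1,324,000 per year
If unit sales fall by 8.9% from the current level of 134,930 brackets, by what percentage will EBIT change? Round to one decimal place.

At 134,930 units, contribution = 134,930 × £25.35 = £3,420,475.50.
Operating income = contribution − fixed costs = £3,420,475.50 − £1,324,000 = £2,096,475.50.
So DOL = total CM / EBIT = £3,420,475.50 / £2,096,475.50 = 1.6315.
So EBIT moves 1.6315 × (-8.9%) = -14.5%.

-14.5%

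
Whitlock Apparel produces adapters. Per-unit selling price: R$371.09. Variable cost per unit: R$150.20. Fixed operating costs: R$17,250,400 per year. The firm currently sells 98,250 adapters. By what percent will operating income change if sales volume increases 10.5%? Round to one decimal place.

+51.2%

Total contribution margin = 98,250 × R$220.89 = R$21,702,442.50.
Subtracting fixed costs: EBIT = R$21,702,442.50 − R$17,250,400 = R$4,452,042.50.
So DOL = total CM / EBIT = R$21,702,442.50 / R$4,452,042.50 = 4.8747.
Operating income changes by 4.8747 × +10.5% = +51.2%.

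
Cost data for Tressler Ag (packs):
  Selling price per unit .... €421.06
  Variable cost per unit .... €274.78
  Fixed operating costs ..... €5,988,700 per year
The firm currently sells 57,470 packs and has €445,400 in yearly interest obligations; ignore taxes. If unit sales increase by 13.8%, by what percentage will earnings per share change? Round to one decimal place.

At 57,470 units, contribution = 57,470 × €146.28 = €8,406,711.60.
Subtracting fixed costs: EBIT = €8,406,711.60 − €5,988,700 = €2,418,011.60.
Interest = €445,400.00, so EBIT − I = €1,972,611.60.
Degree of combined leverage = contribution ÷ (EBIT − I) = €8,406,711.60 ÷ €1,972,611.60 = 4.2617.
EPS therefore changes by 4.2617 × (+13.8%) = +58.8%.

+58.8%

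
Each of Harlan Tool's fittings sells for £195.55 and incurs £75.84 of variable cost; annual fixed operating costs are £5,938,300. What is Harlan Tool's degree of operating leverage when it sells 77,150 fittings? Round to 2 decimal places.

2.80

Contribution at this volume is 77,150 × £119.71 = £9,235,626.50.
EBIT = £9,235,626.50 − £5,938,300 = £3,297,326.50.
So DOL = total CM / EBIT = £9,235,626.50 / £3,297,326.50 = 2.8009.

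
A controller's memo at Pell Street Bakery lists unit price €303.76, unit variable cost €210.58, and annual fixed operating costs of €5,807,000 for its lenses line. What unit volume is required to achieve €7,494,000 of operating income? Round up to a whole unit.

Contribution margin per unit = €303.76 − €210.58 = €93.18.
Required volume = (fixed costs + target profit) ÷ CM = (€5,807,000 + €7,494,000) ÷ €93.18 = 142,745.22, so 142,746 lenses.

142,746 lenses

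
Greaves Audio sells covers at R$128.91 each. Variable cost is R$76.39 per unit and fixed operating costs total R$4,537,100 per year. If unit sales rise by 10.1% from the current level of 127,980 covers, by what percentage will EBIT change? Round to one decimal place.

Contribution at this volume is 127,980 × R$52.52 = R$6,721,509.60.
Operating income = contribution − fixed costs = R$6,721,509.60 − R$4,537,100 = R$2,184,409.60.
Degree of operating leverage = R$6,721,509.60 / R$2,184,409.60 = 3.0770.
%ΔEBIT = DOL × %ΔSales = 3.0770 × +10.1% = +31.1%.

+31.1%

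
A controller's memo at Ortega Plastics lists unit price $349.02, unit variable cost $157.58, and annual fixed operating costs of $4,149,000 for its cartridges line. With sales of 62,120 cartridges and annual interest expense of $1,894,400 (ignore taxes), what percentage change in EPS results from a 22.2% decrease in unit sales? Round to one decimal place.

Contribution at this volume is 62,120 × $191.44 = $11,892,252.80.
Subtracting fixed costs: EBIT = $11,892,252.80 − $4,149,000 = $7,743,252.80.
Interest = $1,894,400.00, so EBIT − I = $5,848,852.80.
DCL = total CM / (EBIT − I) = $11,892,252.80 / $5,848,852.80 = 2.0333.
%ΔEPS = DCL × %ΔSales = 2.0333 × -22.2% = -45.1%.

-45.1%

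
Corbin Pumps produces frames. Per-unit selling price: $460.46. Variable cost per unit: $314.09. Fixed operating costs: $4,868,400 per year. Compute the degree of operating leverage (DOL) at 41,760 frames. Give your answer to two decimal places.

Contribution at this volume is 41,760 × $146.37 = $6,112,411.20.
Operating income = contribution − fixed costs = $6,112,411.20 − $4,868,400 = $1,244,011.20.
So DOL = total CM / EBIT = $6,112,411.20 / $1,244,011.20 = 4.9135.

4.91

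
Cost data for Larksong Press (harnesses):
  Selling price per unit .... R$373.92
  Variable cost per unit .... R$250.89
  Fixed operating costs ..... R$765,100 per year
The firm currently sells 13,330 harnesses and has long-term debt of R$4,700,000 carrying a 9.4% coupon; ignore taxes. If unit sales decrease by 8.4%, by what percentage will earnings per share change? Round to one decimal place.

-31.8%

Total contribution margin = 13,330 × R$123.03 = R$1,639,989.90.
Operating income = contribution − fixed costs = R$1,639,989.90 − R$765,100 = R$874,889.90.
After interest of R$441,800.00, pre-tax earnings = R$433,089.90.
Degree of combined leverage = contribution ÷ (EBIT − I) = R$1,639,989.90 ÷ R$433,089.90 = 3.7867.
EPS therefore changes by 3.7867 × (-8.4%) = -31.8%.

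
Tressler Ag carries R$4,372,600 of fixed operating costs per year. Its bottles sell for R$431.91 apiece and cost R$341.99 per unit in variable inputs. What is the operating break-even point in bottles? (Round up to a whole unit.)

Unit CM = price − variable cost = R$431.91 − R$341.99 = R$89.92.
Break-even Q = R$4,372,600 / R$89.92 = 48,627.67 → 48,628 bottles.

48,628 bottles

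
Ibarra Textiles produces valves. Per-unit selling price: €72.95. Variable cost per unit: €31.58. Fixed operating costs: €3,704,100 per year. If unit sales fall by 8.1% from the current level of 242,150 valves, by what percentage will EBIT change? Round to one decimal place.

-12.9%

Contribution at this volume is 242,150 × €41.37 = €10,017,745.50.
Subtracting fixed costs: EBIT = €10,017,745.50 − €3,704,100 = €6,313,645.50.
DOL = contribution ÷ EBIT = €10,017,745.50 ÷ €6,313,645.50 = 1.5867.
So EBIT moves 1.5867 × (-8.1%) = -12.9%.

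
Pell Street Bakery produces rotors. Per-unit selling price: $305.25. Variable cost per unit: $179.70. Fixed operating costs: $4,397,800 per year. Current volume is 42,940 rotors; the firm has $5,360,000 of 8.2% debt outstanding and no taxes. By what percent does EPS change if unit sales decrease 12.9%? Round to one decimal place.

-125.6%

Total contribution margin = 42,940 × $125.55 = $5,391,117.00.
Subtracting fixed costs: EBIT = $5,391,117.00 − $4,397,800 = $993,317.00.
Interest = $439,520.00, so EBIT − I = $553,797.00.
Degree of combined leverage = contribution ÷ (EBIT − I) = $5,391,117.00 ÷ $553,797.00 = 9.7348.
EPS therefore changes by 9.7348 × (-12.9%) = -125.6%.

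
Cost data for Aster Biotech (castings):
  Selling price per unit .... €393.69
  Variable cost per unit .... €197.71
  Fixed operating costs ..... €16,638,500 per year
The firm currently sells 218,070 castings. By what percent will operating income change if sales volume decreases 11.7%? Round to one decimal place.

At 218,070 units, contribution = 218,070 × €195.98 = €42,737,358.60.
Operating income = contribution − fixed costs = €42,737,358.60 − €16,638,500 = €26,098,858.60.
So DOL = total CM / EBIT = €42,737,358.60 / €26,098,858.60 = 1.6375.
So EBIT moves 1.6375 × (-11.7%) = -19.2%.

-19.2%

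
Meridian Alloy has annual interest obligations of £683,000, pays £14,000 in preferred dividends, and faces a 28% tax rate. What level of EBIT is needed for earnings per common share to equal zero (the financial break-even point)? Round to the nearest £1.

£702,444

Grossing the preferred dividend up to pre-tax terms: £14,000 / (1 − 0.28) = £19,444.44.
Financial break-even EBIT = interest + D_p ÷ (1 − t) = £683,000 + £19,444.44 = £702,444.44.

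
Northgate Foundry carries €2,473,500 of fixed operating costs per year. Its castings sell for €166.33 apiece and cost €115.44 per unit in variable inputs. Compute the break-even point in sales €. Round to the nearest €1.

Contribution margin per unit = €166.33 − €115.44 = €50.89, a CM ratio of €50.89 ÷ €166.33 = 0.3060.
Break-even revenue = fixed costs × price ÷ CM = €2,473,500 × €166.33 ÷ €50.89 = €8,084,442.

€8,084,442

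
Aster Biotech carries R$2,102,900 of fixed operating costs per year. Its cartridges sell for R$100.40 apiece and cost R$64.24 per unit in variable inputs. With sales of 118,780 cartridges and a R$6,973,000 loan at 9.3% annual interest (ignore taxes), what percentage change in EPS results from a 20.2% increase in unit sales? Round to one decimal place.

At 118,780 units, contribution = 118,780 × R$36.16 = R$4,295,084.80.
Operating income = contribution − fixed costs = R$4,295,084.80 − R$2,102,900 = R$2,192,184.80.
Interest = R$648,489.00, so EBIT − I = R$1,543,695.80.
Degree of combined leverage = contribution ÷ (EBIT − I) = R$4,295,084.80 ÷ R$1,543,695.80 = 2.7823.
EPS therefore changes by 2.7823 × (+20.2%) = +56.2%.

+56.2%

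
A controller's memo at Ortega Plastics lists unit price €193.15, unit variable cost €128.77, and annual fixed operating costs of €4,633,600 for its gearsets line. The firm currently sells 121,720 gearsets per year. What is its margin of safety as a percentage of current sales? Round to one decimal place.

Each unit contributes €193.15 − €128.77 = €64.38. Break-even units = €4,633,600 ÷ €64.38 = 71,972.66; break-even revenue = 71,972.66 × €193.15 = €13,901,519.73.
Actual sales revenue = 121,720 × €193.15 = €23,510,218.00.
Margin of safety = (€23,510,218.00 − €13,901,519.73) ÷ €23,510,218.00 = 40.9%.

40.9%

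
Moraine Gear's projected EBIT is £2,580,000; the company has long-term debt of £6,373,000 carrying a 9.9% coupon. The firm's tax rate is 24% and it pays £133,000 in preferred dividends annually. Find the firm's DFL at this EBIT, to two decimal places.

Interest = £630,927.00.
Preferred dividends grossed up pre-tax: £133,000 / (1 − 0.24) = £175,000.00.
DFL = EBIT ÷ [EBIT − I − D_p/(1−t)] = £2,580,000 ÷ [£2,580,000 − £630,927.00 − £175,000.00] = £2,580,000 ÷ £1,774,073.00 = 1.4543.

1.45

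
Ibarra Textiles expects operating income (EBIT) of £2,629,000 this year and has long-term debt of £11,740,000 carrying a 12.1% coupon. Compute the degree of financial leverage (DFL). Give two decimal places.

2.18

Annual interest charges come to £1,420,540.00.
DFL = EBIT ÷ (EBIT − I) = £2,629,000 ÷ (£2,629,000 − £1,420,540.00) = £2,629,000 ÷ £1,208,460.00 = 2.1755.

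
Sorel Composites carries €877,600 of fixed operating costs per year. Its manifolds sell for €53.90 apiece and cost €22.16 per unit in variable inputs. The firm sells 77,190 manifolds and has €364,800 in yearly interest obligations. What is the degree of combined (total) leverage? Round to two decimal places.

2.03

Contribution at this volume is 77,190 × €31.74 = €2,450,010.60.
Subtracting fixed costs: EBIT = €2,450,010.60 − €877,600 = €1,572,410.60. Interest = €364,800.00.
DOL = €2,450,010.60 ÷ €1,572,410.60 = 1.5581; DFL = €1,572,410.60 ÷ €1,207,610.60 = 1.3021.
Combined leverage = 1.5581 × 1.3021 = 2.0288.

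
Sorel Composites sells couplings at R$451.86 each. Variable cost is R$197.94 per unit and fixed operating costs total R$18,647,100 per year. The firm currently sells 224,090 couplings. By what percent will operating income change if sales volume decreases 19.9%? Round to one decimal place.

-29.6%

Contribution at this volume is 224,090 × R$253.92 = R$56,900,932.80.
EBIT = R$56,900,932.80 − R$18,647,100 = R$38,253,832.80.
Degree of operating leverage = R$56,900,932.80 / R$38,253,832.80 = 1.4875.
%ΔEBIT = DOL × %ΔSales = 1.4875 × -19.9% = -29.6%.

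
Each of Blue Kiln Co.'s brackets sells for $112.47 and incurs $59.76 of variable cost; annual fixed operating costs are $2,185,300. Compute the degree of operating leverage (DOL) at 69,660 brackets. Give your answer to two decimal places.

2.47

Contribution at this volume is 69,660 × $52.71 = $3,671,778.60.
Subtracting fixed costs: EBIT = $3,671,778.60 − $2,185,300 = $1,486,478.60.
DOL = contribution ÷ EBIT = $3,671,778.60 ÷ $1,486,478.60 = 2.4701.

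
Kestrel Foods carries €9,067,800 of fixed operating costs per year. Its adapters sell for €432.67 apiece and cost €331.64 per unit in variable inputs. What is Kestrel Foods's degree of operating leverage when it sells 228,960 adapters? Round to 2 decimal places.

Contribution at this volume is 228,960 × €101.03 = €23,131,828.80.
EBIT = €23,131,828.80 − €9,067,800 = €14,064,028.80.
DOL = contribution ÷ EBIT = €23,131,828.80 ÷ €14,064,028.80 = 1.6448.

1.64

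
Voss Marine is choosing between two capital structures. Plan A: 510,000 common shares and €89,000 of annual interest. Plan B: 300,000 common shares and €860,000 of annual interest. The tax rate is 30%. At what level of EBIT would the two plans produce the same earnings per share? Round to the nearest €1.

At indifference, (EBIT − 89,000)(1 − t)/510,000 = (EBIT − 860,000)(1 − t)/300,000.
The (1 − t) factor cancels: (EBIT − 89,000) × 300,000 = (EBIT − 860,000) × 510,000.
EBIT × (510,000 − 300,000) = 860,000 × 510,000 − 89,000 × 300,000 = 411,900,000,000, so EBIT = 411,900,000,000 ÷ 210,000 = 1,961,428.57.

€1,961,429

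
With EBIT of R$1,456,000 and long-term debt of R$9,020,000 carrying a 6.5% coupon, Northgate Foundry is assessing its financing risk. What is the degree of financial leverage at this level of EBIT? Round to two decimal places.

1.67

Interest = R$586,300.00.
Degree of financial leverage = EBIT / (EBIT − interest) = R$1,456,000 / R$869,700.00 = 1.6741.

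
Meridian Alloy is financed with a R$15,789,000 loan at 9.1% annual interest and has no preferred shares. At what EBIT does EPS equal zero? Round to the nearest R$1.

R$1,436,799

Annual interest = 9.1% × R$15,789,000 = R$1,436,799.00.
With no preferred dividends, EPS = 0 when EBIT exactly covers interest, so the financial break-even EBIT is R$1,436,799.00.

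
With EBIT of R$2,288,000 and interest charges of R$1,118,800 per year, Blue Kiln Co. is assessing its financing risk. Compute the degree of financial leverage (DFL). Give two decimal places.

Annual interest charges come to R$1,118,800.00.
DFL = EBIT ÷ (EBIT − I) = R$2,288,000 ÷ (R$2,288,000 − R$1,118,800.00) = R$2,288,000 ÷ R$1,169,200.00 = 1.9569.

1.96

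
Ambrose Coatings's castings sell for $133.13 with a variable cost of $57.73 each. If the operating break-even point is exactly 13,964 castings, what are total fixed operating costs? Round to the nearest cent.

Each unit contributes $133.13 − $57.73 = $75.40.
Since BE = FC / CM, FC = 13,964 × $75.40 = $1,052,885.60.

$1,052,885.60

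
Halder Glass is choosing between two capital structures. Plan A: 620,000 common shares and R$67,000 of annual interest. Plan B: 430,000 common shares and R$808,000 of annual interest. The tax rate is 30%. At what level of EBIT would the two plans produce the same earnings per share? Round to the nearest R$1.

Set EPS_A = EPS_B: (EBIT − R$67,000)(1 − 0.30) ÷ 620,000 = (EBIT − R$808,000)(1 − 0.30) ÷ 430,000.
The (1 − t) factor cancels: (EBIT − 67,000) × 430,000 = (EBIT − 808,000) × 620,000.
EBIT × (620,000 − 430,000) = 808,000 × 620,000 − 67,000 × 430,000 = 472,150,000,000, so EBIT = 472,150,000,000 ÷ 190,000 = 2,485,000.00.

R$2,485,000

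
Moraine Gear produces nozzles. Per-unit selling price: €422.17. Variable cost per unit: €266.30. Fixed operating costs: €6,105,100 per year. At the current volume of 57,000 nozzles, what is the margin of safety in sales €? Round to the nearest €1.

€7,528,179

Contribution margin per unit = €422.17 − €266.30 = €155.87. Break-even units = €6,105,100 ÷ €155.87 = 39,167.90; break-even revenue = 39,167.90 × €422.17 = €16,535,510.79.
Current sales = 57,000 × €422.17 = €24,063,690.00.
Margin of safety = €24,063,690.00 − €16,535,510.79 = €7,528,179.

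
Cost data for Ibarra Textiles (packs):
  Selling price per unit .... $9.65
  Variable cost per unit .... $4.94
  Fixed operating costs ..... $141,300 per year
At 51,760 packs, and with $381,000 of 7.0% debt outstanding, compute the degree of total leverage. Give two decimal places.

3.22

At 51,760 units, contribution = 51,760 × $4.71 = $243,789.60.
EBIT = $243,789.60 − $141,300 = $102,489.60. Interest = $26,670.00.
DOL = $243,789.60 ÷ $102,489.60 = 2.3787; DFL = $102,489.60 ÷ $75,819.60 = 1.3518.
DCL = DOL × DFL = 2.3787 × 1.3518 = 3.2155.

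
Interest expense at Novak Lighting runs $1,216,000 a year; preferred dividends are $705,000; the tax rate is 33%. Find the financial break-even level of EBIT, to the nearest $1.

$2,268,239

Grossing the preferred dividend up to pre-tax terms: $705,000 / (1 − 0.33) = $1,052,238.81.
Financial break-even EBIT = interest + D_p ÷ (1 − t) = $1,216,000 + $1,052,238.81 = $2,268,238.81.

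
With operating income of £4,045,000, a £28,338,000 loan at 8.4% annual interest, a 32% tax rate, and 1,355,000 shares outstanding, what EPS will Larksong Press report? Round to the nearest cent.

Pre-tax income = £4,045,000 − £2,380,392.00 = £1,664,608.00.
Net income = £1,664,608.00 × (1 − 0.32) = £1,131,933.44.
Per share: £1,131,933.44 / 1,355,000 shares = £0.84.

£0.84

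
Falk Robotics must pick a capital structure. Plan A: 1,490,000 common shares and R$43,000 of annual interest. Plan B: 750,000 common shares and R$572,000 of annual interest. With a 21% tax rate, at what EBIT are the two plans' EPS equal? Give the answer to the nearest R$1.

Set EPS_A = EPS_B: (EBIT − R$43,000)(1 − 0.21) ÷ 1,490,000 = (EBIT − R$572,000)(1 − 0.21) ÷ 750,000.
The (1 − t) factor cancels: (EBIT − 43,000) × 750,000 = (EBIT − 572,000) × 1,490,000.
EBIT × (1,490,000 − 750,000) = 572,000 × 1,490,000 − 43,000 × 750,000 = 820,030,000,000, so EBIT = 820,030,000,000 ÷ 740,000 = 1,108,148.65.

R$1,108,149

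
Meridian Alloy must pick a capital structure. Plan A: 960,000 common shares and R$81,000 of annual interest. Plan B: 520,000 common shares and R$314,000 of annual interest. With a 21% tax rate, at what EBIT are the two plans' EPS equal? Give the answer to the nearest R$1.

At indifference, (EBIT − 81,000)(1 − t)/960,000 = (EBIT − 314,000)(1 − t)/520,000.
Cancelling (1 − t) and cross-multiplying: 520,000·(EBIT − 81,000) = 960,000·(EBIT − 314,000).
Solving, EBIT = (314,000·960,000 − 81,000·520,000) / (960,000 − 520,000) = 259,320,000,000 / 440,000 = 589,363.64.

R$589,364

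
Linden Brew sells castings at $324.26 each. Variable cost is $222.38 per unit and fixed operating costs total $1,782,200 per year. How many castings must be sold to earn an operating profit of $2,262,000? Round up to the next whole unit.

39,696 castings

Unit CM = price − variable cost = $324.26 − $222.38 = $101.88.
Units = (FC + target) / CM = ($1,782,200 + $2,262,000) / $101.88 = 39,695.72, so 39,696 castings.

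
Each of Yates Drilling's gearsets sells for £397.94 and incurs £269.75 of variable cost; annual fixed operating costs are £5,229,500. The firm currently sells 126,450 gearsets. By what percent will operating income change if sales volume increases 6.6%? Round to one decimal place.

Contribution at this volume is 126,450 × £128.19 = £16,209,625.50.
Subtracting fixed costs: EBIT = £16,209,625.50 − £5,229,500 = £10,980,125.50.
DOL = contribution ÷ EBIT = £16,209,625.50 ÷ £10,980,125.50 = 1.4763.
%ΔEBIT = DOL × %ΔSales = 1.4763 × +6.6% = +9.7%.

+9.7%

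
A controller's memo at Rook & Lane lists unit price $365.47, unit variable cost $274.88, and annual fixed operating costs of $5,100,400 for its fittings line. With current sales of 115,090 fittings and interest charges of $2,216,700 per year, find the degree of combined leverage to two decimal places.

At 115,090 units, contribution = 115,090 × $90.59 = $10,426,003.10.
Subtracting fixed costs: EBIT = $10,426,003.10 − $5,100,400 = $5,325,603.10. Interest = $2,216,700.00.
DOL = $10,426,003.10 ÷ $5,325,603.10 = 1.9577; DFL = $5,325,603.10 ÷ $3,108,903.10 = 1.7130.
DCL = DOL × DFL = 1.9577 × 1.7130 = 3.3535.

3.35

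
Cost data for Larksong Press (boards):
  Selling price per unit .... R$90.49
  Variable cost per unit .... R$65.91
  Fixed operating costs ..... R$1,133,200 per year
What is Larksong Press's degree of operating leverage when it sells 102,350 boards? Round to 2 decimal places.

1.82

Total contribution margin = 102,350 × R$24.58 = R$2,515,763.00.
Subtracting fixed costs: EBIT = R$2,515,763.00 − R$1,133,200 = R$1,382,563.00.
DOL = contribution ÷ EBIT = R$2,515,763.00 ÷ R$1,382,563.00 = 1.8196.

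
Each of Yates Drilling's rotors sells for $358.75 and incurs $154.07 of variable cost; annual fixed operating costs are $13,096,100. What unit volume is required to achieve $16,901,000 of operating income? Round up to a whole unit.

Unit CM = price − variable cost = $358.75 − $154.07 = $204.68.
Required volume = (fixed costs + target profit) ÷ CM = ($13,096,100 + $16,901,000) ÷ $204.68 = 146,556.09, so 146,557 rotors.

146,557 rotors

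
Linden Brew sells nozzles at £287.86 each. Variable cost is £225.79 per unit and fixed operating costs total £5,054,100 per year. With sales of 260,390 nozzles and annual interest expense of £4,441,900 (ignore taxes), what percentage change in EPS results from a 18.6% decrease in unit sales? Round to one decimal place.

Total contribution margin = 260,390 × £62.07 = £16,162,407.30.
Operating income = contribution − fixed costs = £16,162,407.30 − £5,054,100 = £11,108,307.30.
After interest of £4,441,900.00, pre-tax earnings = £6,666,407.30.
Degree of combined leverage = contribution ÷ (EBIT − I) = £16,162,407.30 ÷ £6,666,407.30 = 2.4245.
%ΔEPS = DCL × %ΔSales = 2.4245 × -18.6% = -45.1%.

-45.1%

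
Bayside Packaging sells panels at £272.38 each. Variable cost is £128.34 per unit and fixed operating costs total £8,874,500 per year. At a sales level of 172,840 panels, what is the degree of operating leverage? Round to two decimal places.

1.55

Contribution at this volume is 172,840 × £144.04 = £24,895,873.60.
Subtracting fixed costs: EBIT = £24,895,873.60 − £8,874,500 = £16,021,373.60.
So DOL = total CM / EBIT = £24,895,873.60 / £16,021,373.60 = 1.5539.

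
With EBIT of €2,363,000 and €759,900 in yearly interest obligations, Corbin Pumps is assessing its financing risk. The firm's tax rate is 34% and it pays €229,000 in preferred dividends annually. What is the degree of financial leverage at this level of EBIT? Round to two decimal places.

1.88

Interest = €759,900.00.
Pre-tax preferred-dividend burden = €229,000 ÷ (1 − 0.34) = €346,969.70.
DFL = EBIT ÷ [EBIT − I − D_p/(1−t)] = €2,363,000 ÷ [€2,363,000 − €759,900.00 − €346,969.70] = €2,363,000 ÷ €1,256,130.30 = 1.8812.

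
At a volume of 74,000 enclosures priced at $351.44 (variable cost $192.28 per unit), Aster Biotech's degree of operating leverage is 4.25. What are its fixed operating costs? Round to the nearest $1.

Contribution at this volume is 74,000 × $159.16 = $11,777,840.00.
Since DOL = CM ÷ EBIT, EBIT = $11,777,840.00 ÷ 4.25 = $2,771,256.47.
Fixed costs = CM − EBIT = $11,777,840.00 − $2,771,256.47 = $9,006,584.

$9,006,584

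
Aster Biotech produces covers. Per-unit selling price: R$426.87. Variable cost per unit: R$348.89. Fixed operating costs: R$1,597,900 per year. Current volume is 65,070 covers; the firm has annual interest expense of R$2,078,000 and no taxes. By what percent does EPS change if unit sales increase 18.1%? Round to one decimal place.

+65.7%

At 65,070 units, contribution = 65,070 × R$77.98 = R$5,074,158.60.
EBIT = R$5,074,158.60 − R$1,597,900 = R$3,476,258.60.
Interest = R$2,078,000.00, so EBIT − I = R$1,398,258.60.
Degree of combined leverage = contribution ÷ (EBIT − I) = R$5,074,158.60 ÷ R$1,398,258.60 = 3.6289.
EPS therefore changes by 3.6289 × (+18.1%) = +65.7%.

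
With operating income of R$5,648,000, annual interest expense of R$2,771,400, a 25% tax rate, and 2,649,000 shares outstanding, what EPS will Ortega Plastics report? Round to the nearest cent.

Interest = R$2,771,400.00, so EBT = R$5,648,000 − R$2,771,400.00 = R$2,876,600.00.
After tax at 25%: net income = R$2,876,600.00 × 0.75 = R$2,157,450.00.
EPS = R$2,157,450.00 ÷ 2,649,000 = R$0.81.

R$0.81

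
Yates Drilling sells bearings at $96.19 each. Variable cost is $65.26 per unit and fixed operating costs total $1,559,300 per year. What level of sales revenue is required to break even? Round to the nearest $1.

CM per unit = $96.19 − $65.26 = $30.93; CM ratio = $30.93 / $96.19 = 0.3216.
Break-even revenue = fixed costs × price ÷ CM = $1,559,300 × $96.19 ÷ $30.93 = $4,849,307.

$4,849,307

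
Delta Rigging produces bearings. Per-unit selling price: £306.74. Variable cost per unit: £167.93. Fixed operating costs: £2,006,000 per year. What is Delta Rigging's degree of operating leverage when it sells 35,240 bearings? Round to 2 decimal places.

At 35,240 units, contribution = 35,240 × £138.81 = £4,891,664.40.
EBIT = £4,891,664.40 − £2,006,000 = £2,885,664.40.
DOL = contribution ÷ EBIT = £4,891,664.40 ÷ £2,885,664.40 = 1.6952.

1.70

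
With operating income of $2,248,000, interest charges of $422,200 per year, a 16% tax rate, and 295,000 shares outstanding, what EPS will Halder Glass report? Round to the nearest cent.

$5.20

Interest = $422,200.00, so EBT = $2,248,000 − $422,200.00 = $1,825,800.00.
Net income = $1,825,800.00 × (1 − 0.16) = $1,533,672.00.
Per share: $1,533,672.00 / 295,000 shares = $5.20.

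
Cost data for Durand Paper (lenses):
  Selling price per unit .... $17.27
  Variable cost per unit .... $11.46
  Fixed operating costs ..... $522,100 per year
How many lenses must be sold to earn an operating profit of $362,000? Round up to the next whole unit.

Contribution margin per unit = $17.27 − $11.46 = $5.81.
Need Q such that Q × $5.81 − $522,100 = $362,000, i.e. Q = $884,100 / $5.81 = 152,168.67 → 152,169.

152,169 lenses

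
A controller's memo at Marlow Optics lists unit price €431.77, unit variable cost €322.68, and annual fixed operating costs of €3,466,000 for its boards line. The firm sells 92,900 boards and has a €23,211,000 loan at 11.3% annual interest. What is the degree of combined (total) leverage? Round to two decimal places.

2.51

At 92,900 units, contribution = 92,900 × €109.09 = €10,134,461.00.
Operating income = contribution − fixed costs = €10,134,461.00 − €3,466,000 = €6,668,461.00. Interest = €2,622,843.00.
DOL = €10,134,461.00 ÷ €6,668,461.00 = 1.5198; DFL = €6,668,461.00 ÷ €4,045,618.00 = 1.6483.
Combined leverage = 1.5198 × 1.6483 = 2.5051.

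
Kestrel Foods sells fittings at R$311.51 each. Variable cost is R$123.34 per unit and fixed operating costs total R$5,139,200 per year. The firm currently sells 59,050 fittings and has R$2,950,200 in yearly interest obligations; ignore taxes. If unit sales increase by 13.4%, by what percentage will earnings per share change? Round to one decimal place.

+49.3%

At 59,050 units, contribution = 59,050 × R$188.17 = R$11,111,438.50.
EBIT = R$11,111,438.50 − R$5,139,200 = R$5,972,238.50.
After interest of R$2,950,200.00, pre-tax earnings = R$3,022,038.50.
Degree of combined leverage = contribution ÷ (EBIT − I) = R$11,111,438.50 ÷ R$3,022,038.50 = 3.6768.
%ΔEPS = DCL × %ΔSales = 3.6768 × +13.4% = +49.3%.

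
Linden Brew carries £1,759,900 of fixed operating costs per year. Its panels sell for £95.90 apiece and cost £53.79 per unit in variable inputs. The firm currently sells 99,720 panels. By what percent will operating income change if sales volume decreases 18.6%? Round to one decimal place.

-32.0%

Contribution at this volume is 99,720 × £42.11 = £4,199,209.20.
EBIT = £4,199,209.20 − £1,759,900 = £2,439,309.20.
So DOL = total CM / EBIT = £4,199,209.20 / £2,439,309.20 = 1.7215.
Operating income changes by 1.7215 × -18.6% = -32.0%.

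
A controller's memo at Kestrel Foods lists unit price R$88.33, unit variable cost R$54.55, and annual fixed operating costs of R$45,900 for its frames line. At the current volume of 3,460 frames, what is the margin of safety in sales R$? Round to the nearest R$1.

R$185,600

Each unit contributes R$88.33 − R$54.55 = R$33.78. Break-even units = R$45,900 ÷ R$33.78 = 1,358.79; break-even revenue = 1,358.79 × R$88.33 = R$120,022.11.
Current sales = 3,460 × R$88.33 = R$305,621.80.
Margin of safety = R$305,621.80 − R$120,022.11 = R$185,600.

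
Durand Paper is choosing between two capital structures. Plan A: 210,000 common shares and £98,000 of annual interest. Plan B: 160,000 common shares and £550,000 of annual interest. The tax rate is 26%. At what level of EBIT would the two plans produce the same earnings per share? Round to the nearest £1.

£1,996,400

Set EPS_A = EPS_B: (EBIT − £98,000)(1 − 0.26) ÷ 210,000 = (EBIT − £550,000)(1 − 0.26) ÷ 160,000.
The (1 − t) factor cancels: (EBIT − 98,000) × 160,000 = (EBIT − 550,000) × 210,000.
Solving, EBIT = (550,000·210,000 − 98,000·160,000) / (210,000 − 160,000) = 99,820,000,000 / 50,000 = 1,996,400.00.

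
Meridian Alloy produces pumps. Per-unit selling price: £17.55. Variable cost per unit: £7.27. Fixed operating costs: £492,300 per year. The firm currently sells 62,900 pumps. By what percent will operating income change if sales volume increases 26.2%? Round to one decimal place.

+109.8%

Total contribution margin = 62,900 × £10.28 = £646,612.00.
EBIT = £646,612.00 − £492,300 = £154,312.00.
DOL = contribution ÷ EBIT = £646,612.00 ÷ £154,312.00 = 4.1903.
Operating income changes by 4.1903 × +26.2% = +109.8%.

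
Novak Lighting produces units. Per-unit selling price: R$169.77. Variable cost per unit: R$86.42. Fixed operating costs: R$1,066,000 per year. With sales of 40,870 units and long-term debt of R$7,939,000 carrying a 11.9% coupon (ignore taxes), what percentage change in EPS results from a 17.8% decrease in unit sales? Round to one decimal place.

At 40,870 units, contribution = 40,870 × R$83.35 = R$3,406,514.50.
Subtracting fixed costs: EBIT = R$3,406,514.50 − R$1,066,000 = R$2,340,514.50.
After interest of R$944,741.00, pre-tax earnings = R$1,395,773.50.
Degree of combined leverage = contribution ÷ (EBIT − I) = R$3,406,514.50 ÷ R$1,395,773.50 = 2.4406.
%ΔEPS = DCL × %ΔSales = 2.4406 × -17.8% = -43.4%.

-43.4%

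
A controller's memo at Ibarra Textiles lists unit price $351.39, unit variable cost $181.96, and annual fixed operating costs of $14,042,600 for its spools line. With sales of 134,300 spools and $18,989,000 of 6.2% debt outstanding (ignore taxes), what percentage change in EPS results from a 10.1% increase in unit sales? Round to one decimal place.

+30.5%

At 134,300 units, contribution = 134,300 × $169.43 = $22,754,449.00.
EBIT = $22,754,449.00 − $14,042,600 = $8,711,849.00.
Interest = $1,177,318.00, so EBIT − I = $7,534,531.00.
Degree of combined leverage = contribution ÷ (EBIT − I) = $22,754,449.00 ÷ $7,534,531.00 = 3.0200.
EPS therefore changes by 3.0200 × (+10.1%) = +30.5%.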